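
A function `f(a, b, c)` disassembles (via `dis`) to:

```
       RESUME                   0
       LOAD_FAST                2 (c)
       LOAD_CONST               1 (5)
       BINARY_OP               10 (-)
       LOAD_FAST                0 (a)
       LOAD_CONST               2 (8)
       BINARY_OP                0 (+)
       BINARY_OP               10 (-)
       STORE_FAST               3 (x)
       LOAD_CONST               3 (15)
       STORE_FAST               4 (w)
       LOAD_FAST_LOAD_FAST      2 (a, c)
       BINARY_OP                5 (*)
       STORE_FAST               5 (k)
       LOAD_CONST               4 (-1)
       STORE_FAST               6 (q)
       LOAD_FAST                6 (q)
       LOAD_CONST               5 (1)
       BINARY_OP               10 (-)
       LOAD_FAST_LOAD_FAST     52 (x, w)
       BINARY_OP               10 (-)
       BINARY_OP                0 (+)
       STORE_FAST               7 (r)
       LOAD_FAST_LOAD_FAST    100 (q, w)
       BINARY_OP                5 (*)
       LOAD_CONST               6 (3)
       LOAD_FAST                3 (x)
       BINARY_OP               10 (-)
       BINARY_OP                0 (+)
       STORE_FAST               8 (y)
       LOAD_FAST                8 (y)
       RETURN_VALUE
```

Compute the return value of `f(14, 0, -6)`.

LOAD_FAST c → push -6. Stack: [-6]
LOAD_CONST → push 5. Stack: [-6, 5]
BINARY_OP - → -6 - 5 = -11. Stack: [-11]
LOAD_FAST a → push 14. Stack: [-11, 14]
LOAD_CONST → push 8. Stack: [-11, 14, 8]
BINARY_OP + → 14 + 8 = 22. Stack: [-11, 22]
BINARY_OP - → -11 - 22 = -33. Stack: [-33]
STORE_FAST x → x=-33. Stack: []
LOAD_CONST → push 15. Stack: [15]
STORE_FAST w → w=15. Stack: []
LOAD_FAST_LOAD_FAST a,c → push 14,-6. Stack: [14, -6]
BINARY_OP * → 14 * -6 = -84. Stack: [-84]
STORE_FAST k → k=-84. Stack: []
LOAD_CONST → push -1. Stack: [-1]
STORE_FAST q → q=-1. Stack: []
LOAD_FAST q → push -1. Stack: [-1]
LOAD_CONST → push 1. Stack: [-1, 1]
BINARY_OP - → -1 - 1 = -2. Stack: [-2]
LOAD_FAST_LOAD_FAST x,w → push -33,15. Stack: [-2, -33, 15]
BINARY_OP - → -33 - 15 = -48. Stack: [-2, -48]
BINARY_OP + → -2 + -48 = -50. Stack: [-50]
STORE_FAST r → r=-50. Stack: []
LOAD_FAST_LOAD_FAST q,w → push -1,15. Stack: [-1, 15]
BINARY_OP * → -1 * 15 = -15. Stack: [-15]
LOAD_CONST → push 3. Stack: [-15, 3]
LOAD_FAST x → push -33. Stack: [-15, 3, -33]
BINARY_OP - → 3 - -33 = 36. Stack: [-15, 36]
BINARY_OP + → -15 + 36 = 21. Stack: [21]
STORE_FAST y → y=21. Stack: []
LOAD_FAST y → push 21. Stack: [21]
RETURN_VALUE → return 21.

21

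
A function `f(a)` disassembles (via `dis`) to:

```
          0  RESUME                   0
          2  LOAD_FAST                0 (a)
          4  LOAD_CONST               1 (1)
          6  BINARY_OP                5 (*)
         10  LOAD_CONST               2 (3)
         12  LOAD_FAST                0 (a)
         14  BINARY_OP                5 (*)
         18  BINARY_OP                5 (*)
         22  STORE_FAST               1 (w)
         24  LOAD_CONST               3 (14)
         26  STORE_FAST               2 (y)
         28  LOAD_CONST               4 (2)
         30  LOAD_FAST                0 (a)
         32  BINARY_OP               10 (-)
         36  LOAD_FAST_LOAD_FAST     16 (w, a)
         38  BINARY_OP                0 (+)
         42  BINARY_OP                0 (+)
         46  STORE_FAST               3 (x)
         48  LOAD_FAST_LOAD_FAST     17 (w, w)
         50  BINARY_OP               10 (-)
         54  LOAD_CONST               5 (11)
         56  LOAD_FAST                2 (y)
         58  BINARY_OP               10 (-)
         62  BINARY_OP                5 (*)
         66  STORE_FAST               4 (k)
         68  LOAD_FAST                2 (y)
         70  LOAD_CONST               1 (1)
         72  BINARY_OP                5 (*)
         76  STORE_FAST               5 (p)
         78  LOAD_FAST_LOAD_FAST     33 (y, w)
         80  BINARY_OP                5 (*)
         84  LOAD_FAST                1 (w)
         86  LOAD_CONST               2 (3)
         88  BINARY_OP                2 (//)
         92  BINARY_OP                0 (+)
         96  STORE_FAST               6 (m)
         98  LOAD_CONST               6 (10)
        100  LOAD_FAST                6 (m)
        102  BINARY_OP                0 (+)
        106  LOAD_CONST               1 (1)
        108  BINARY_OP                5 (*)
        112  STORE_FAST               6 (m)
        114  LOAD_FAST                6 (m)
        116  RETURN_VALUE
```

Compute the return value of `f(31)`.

LOAD_FAST a → push 31. Stack: [31]
LOAD_CONST → push 1. Stack: [31, 1]
BINARY_OP * → 31 * 1 = 31. Stack: [31]
LOAD_CONST → push 3. Stack: [31, 3]
LOAD_FAST a → push 31. Stack: [31, 3, 31]
BINARY_OP * → 3 * 31 = 93. Stack: [31, 93]
BINARY_OP * → 31 * 93 = 2883. Stack: [2883]
STORE_FAST w → w=2883. Stack: []
LOAD_CONST → push 14. Stack: [14]
STORE_FAST y → y=14. Stack: []
LOAD_CONST → push 2. Stack: [2]
LOAD_FAST a → push 31. Stack: [2, 31]
BINARY_OP - → 2 - 31 = -29. Stack: [-29]
LOAD_FAST_LOAD_FAST w,a → push 2883,31. Stack: [-29, 2883, 31]
BINARY_OP + → 2883 + 31 = 2914. Stack: [-29, 2914]
BINARY_OP + → -29 + 2914 = 2885. Stack: [2885]
STORE_FAST x → x=2885. Stack: []
LOAD_FAST_LOAD_FAST w,w → push 2883,2883. Stack: [2883, 2883]
BINARY_OP - → 2883 - 2883 = 0. Stack: [0]
LOAD_CONST → push 11. Stack: [0, 11]
LOAD_FAST y → push 14. Stack: [0, 11, 14]
BINARY_OP - → 11 - 14 = -3. Stack: [0, -3]
BINARY_OP * → 0 * -3 = 0. Stack: [0]
STORE_FAST k → k=0. Stack: []
LOAD_FAST y → push 14. Stack: [14]
LOAD_CONST → push 1. Stack: [14, 1]
BINARY_OP * → 14 * 1 = 14. Stack: [14]
STORE_FAST p → p=14. Stack: []
LOAD_FAST_LOAD_FAST y,w → push 14,2883. Stack: [14, 2883]
BINARY_OP * → 14 * 2883 = 40362. Stack: [40362]
LOAD_FAST w → push 2883. Stack: [40362, 2883]
LOAD_CONST → push 3. Stack: [40362, 2883, 3]
BINARY_OP // → 2883 // 3 = 961. Stack: [40362, 961]
BINARY_OP + → 40362 + 961 = 41323. Stack: [41323]
STORE_FAST m → m=41323. Stack: []
LOAD_CONST → push 10. Stack: [10]
LOAD_FAST m → push 41323. Stack: [10, 41323]
BINARY_OP + → 10 + 41323 = 41333. Stack: [41333]
LOAD_CONST → push 1. Stack: [41333, 1]
BINARY_OP * → 41333 * 1 = 41333. Stack: [41333]
STORE_FAST m → m=41333. Stack: []
LOAD_FAST m → push 41333. Stack: [41333]
RETURN_VALUE → return 41333.

41333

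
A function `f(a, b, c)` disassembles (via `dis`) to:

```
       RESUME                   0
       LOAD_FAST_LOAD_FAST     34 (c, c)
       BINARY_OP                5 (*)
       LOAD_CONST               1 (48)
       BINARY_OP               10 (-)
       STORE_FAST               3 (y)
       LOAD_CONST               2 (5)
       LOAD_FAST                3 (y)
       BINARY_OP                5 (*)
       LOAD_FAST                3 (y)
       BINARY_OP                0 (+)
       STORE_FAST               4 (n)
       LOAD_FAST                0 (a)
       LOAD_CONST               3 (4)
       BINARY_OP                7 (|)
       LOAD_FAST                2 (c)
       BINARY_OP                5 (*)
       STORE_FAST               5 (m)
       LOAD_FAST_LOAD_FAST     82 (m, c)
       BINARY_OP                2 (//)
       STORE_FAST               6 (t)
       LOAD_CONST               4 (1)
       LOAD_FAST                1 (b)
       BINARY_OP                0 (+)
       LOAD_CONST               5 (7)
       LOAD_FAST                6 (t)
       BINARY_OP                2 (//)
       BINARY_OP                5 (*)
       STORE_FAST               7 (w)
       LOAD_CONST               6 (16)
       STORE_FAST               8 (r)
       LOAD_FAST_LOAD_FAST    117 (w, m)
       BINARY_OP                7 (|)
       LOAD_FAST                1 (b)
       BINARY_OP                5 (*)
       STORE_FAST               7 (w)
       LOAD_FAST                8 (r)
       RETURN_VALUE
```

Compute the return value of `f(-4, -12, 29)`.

LOAD_FAST_LOAD_FAST c,c → push 29,29. Stack: [29, 29]
BINARY_OP * → 29 * 29 = 841. Stack: [841]
LOAD_CONST → push 48. Stack: [841, 48]
BINARY_OP - → 841 - 48 = 793. Stack: [793]
STORE_FAST y → y=793. Stack: []
LOAD_CONST → push 5. Stack: [5]
LOAD_FAST y → push 793. Stack: [5, 793]
BINARY_OP * → 5 * 793 = 3965. Stack: [3965]
LOAD_FAST y → push 793. Stack: [3965, 793]
BINARY_OP + → 3965 + 793 = 4758. Stack: [4758]
STORE_FAST n → n=4758. Stack: []
LOAD_FAST a → push -4. Stack: [-4]
LOAD_CONST → push 4. Stack: [-4, 4]
BINARY_OP | → -4 | 4 = -4. Stack: [-4]
LOAD_FAST c → push 29. Stack: [-4, 29]
BINARY_OP * → -4 * 29 = -116. Stack: [-116]
STORE_FAST m → m=-116. Stack: []
LOAD_FAST_LOAD_FAST m,c → push -116,29. Stack: [-116, 29]
BINARY_OP // → -116 // 29 = -4. Stack: [-4]
STORE_FAST t → t=-4. Stack: []
LOAD_CONST → push 1. Stack: [1]
LOAD_FAST b → push -12. Stack: [1, -12]
BINARY_OP + → 1 + -12 = -11. Stack: [-11]
LOAD_CONST → push 7. Stack: [-11, 7]
LOAD_FAST t → push -4. Stack: [-11, 7, -4]
BINARY_OP // → 7 // -4 = -2. Stack: [-11, -2]
BINARY_OP * → -11 * -2 = 22. Stack: [22]
STORE_FAST w → w=22. Stack: []
LOAD_CONST → push 16. Stack: [16]
STORE_FAST r → r=16. Stack: []
LOAD_FAST_LOAD_FAST w,m → push 22,-116. Stack: [22, -116]
BINARY_OP | → 22 | -116 = -98. Stack: [-98]
LOAD_FAST b → push -12. Stack: [-98, -12]
BINARY_OP * → -98 * -12 = 1176. Stack: [1176]
STORE_FAST w → w=1176. Stack: []
LOAD_FAST r → push 16. Stack: [16]
RETURN_VALUE → return 16.

16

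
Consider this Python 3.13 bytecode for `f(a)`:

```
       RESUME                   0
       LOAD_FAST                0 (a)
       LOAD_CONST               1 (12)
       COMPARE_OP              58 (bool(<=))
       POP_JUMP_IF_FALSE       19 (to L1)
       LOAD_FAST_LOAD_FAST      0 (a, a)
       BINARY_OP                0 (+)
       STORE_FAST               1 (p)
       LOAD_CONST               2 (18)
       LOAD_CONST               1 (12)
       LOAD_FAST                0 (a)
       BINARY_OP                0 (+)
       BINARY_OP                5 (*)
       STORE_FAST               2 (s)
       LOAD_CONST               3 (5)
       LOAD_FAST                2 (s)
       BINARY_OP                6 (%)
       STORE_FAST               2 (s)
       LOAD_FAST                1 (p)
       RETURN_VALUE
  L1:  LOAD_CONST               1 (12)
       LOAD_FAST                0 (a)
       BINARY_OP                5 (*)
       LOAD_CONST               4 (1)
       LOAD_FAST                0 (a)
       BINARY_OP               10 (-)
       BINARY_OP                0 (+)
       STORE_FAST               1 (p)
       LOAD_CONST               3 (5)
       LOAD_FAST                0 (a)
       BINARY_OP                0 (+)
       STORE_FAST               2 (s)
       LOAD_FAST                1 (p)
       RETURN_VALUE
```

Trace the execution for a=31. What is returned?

342

LOAD_FAST a → push 31. Stack: [31]
LOAD_CONST → push 12. Stack: [31, 12]
COMPARE_OP bool(<=) → 31 vs 12 = False. Stack: [False]
POP_JUMP_IF_FALSE → pop False; jump. Stack: []
LOAD_CONST → push 12. Stack: [12]
LOAD_FAST a → push 31. Stack: [12, 31]
BINARY_OP * → 12 * 31 = 372. Stack: [372]
LOAD_CONST → push 1. Stack: [372, 1]
LOAD_FAST a → push 31. Stack: [372, 1, 31]
BINARY_OP - → 1 - 31 = -30. Stack: [372, -30]
BINARY_OP + → 372 + -30 = 342. Stack: [342]
STORE_FAST p → p=342. Stack: []
LOAD_CONST → push 5. Stack: [5]
LOAD_FAST a → push 31. Stack: [5, 31]
BINARY_OP + → 5 + 31 = 36. Stack: [36]
STORE_FAST s → s=36. Stack: []
LOAD_FAST p → push 342. Stack: [342]
RETURN_VALUE → return 342.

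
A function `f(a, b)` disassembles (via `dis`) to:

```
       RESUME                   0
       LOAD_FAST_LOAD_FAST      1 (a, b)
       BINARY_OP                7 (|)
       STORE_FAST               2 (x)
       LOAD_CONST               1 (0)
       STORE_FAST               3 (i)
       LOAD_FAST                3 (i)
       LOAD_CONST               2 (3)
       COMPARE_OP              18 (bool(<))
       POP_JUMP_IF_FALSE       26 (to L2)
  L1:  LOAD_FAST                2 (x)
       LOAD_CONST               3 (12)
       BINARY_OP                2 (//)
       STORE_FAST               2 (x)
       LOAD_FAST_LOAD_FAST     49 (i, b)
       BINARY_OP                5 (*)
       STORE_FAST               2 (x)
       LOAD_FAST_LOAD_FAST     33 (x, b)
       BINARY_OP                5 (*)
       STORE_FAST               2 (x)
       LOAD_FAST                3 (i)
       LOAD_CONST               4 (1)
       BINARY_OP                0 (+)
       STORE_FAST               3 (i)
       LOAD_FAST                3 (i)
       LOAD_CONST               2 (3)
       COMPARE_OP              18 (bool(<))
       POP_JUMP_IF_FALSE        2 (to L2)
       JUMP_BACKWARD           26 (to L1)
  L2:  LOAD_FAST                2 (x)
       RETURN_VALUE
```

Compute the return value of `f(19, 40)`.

LOAD_FAST_LOAD_FAST a,b → push 19,40
BINARY_OP | → 19 | 40 = 59
STORE_FAST x → x=59
LOAD_CONST → push 0
STORE_FAST i → i=0
LOAD_FAST i → push 0
LOAD_CONST → push 3
COMPARE_OP bool(<) → 0 vs 3 = True
POP_JUMP_IF_FALSE → pop True; no jump
LOAD_FAST x → push 59
LOAD_CONST → push 12
BINARY_OP // → 59 // 12 = 4
STORE_FAST x → x=4
LOAD_FAST_LOAD_FAST i,b → push 0,40
BINARY_OP * → 0 * 40 = 0
STORE_FAST x → x=0
LOAD_FAST_LOAD_FAST x,b → push 0,40
BINARY_OP * → 0 * 40 = 0
STORE_FAST x → x=0
LOAD_FAST i → push 0
LOAD_CONST → push 1
BINARY_OP + → 0 + 1 = 1
STORE_FAST i → i=1
LOAD_FAST i → push 1
LOAD_CONST → push 3
COMPARE_OP bool(<) → 1 vs 3 = True
POP_JUMP_IF_FALSE → pop True; no jump
LOAD_FAST x → push 0
LOAD_CONST → push 12
BINARY_OP // → 0 // 12 = 0
STORE_FAST x → x=0
LOAD_FAST_LOAD_FAST i,b → push 1,40
BINARY_OP * → 1 * 40 = 40
STORE_FAST x → x=40
LOAD_FAST_LOAD_FAST x,b → push 40,40
BINARY_OP * → 40 * 40 = 1600
STORE_FAST x → x=1600
LOAD_FAST i → push 1
LOAD_CONST → push 1
BINARY_OP + → 1 + 1 = 2
STORE_FAST i → i=2
LOAD_FAST i → push 2
LOAD_CONST → push 3
COMPARE_OP bool(<) → 2 vs 3 = True
POP_JUMP_IF_FALSE → pop True; no jump
LOAD_FAST x → push 1600
LOAD_CONST → push 12
BINARY_OP // → 1600 // 12 = 133
STORE_FAST x → x=133
LOAD_FAST_LOAD_FAST i,b → push 2,40
BINARY_OP * → 2 * 40 = 80
STORE_FAST x → x=80
LOAD_FAST_LOAD_FAST x,b → push 80,40
BINARY_OP * → 80 * 40 = 3200
STORE_FAST x → x=3200
LOAD_FAST i → push 2
LOAD_CONST → push 1
BINARY_OP + → 2 + 1 = 3
STORE_FAST i → i=3
LOAD_FAST i → push 3
LOAD_CONST → push 3
COMPARE_OP bool(<) → 3 vs 3 = False
POP_JUMP_IF_FALSE → pop False; jump
LOAD_FAST x → push 3200
RETURN_VALUE → return 3200.

3200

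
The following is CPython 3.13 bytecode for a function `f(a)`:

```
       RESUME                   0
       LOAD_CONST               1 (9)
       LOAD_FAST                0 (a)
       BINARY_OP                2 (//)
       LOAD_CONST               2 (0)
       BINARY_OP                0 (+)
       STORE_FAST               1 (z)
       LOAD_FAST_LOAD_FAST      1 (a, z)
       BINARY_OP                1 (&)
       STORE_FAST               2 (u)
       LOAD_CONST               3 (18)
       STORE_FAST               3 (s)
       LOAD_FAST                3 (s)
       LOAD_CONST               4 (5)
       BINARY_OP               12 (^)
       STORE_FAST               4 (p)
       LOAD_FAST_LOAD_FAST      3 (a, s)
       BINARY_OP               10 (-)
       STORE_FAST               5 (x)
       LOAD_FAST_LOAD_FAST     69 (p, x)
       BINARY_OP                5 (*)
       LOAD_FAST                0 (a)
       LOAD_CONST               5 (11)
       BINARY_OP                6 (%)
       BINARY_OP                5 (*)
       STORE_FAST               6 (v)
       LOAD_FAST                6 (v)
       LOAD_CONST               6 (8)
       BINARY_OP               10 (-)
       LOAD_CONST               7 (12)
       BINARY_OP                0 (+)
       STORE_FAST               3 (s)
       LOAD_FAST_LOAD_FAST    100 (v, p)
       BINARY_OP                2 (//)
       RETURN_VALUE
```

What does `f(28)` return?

LOAD_CONST → push 9. Stack: [9]
LOAD_FAST a → push 28. Stack: [9, 28]
BINARY_OP // → 9 // 28 = 0. Stack: [0]
LOAD_CONST → push 0. Stack: [0, 0]
BINARY_OP + → 0 + 0 = 0. Stack: [0]
STORE_FAST z → z=0. Stack: []
LOAD_FAST_LOAD_FAST a,z → push 28,0. Stack: [28, 0]
BINARY_OP & → 28 & 0 = 0. Stack: [0]
STORE_FAST u → u=0. Stack: []
LOAD_CONST → push 18. Stack: [18]
STORE_FAST s → s=18. Stack: []
LOAD_FAST s → push 18. Stack: [18]
LOAD_CONST → push 5. Stack: [18, 5]
BINARY_OP ^ → 18 ^ 5 = 23. Stack: [23]
STORE_FAST p → p=23. Stack: []
LOAD_FAST_LOAD_FAST a,s → push 28,18. Stack: [28, 18]
BINARY_OP - → 28 - 18 = 10. Stack: [10]
STORE_FAST x → x=10. Stack: []
LOAD_FAST_LOAD_FAST p,x → push 23,10. Stack: [23, 10]
BINARY_OP * → 23 * 10 = 230. Stack: [230]
LOAD_FAST a → push 28. Stack: [230, 28]
LOAD_CONST → push 11. Stack: [230, 28, 11]
BINARY_OP % → 28 % 11 = 6. Stack: [230, 6]
BINARY_OP * → 230 * 6 = 1380. Stack: [1380]
STORE_FAST v → v=1380. Stack: []
LOAD_FAST v → push 1380. Stack: [1380]
LOAD_CONST → push 8. Stack: [1380, 8]
BINARY_OP - → 1380 - 8 = 1372. Stack: [1372]
LOAD_CONST → push 12. Stack: [1372, 12]
BINARY_OP + → 1372 + 12 = 1384. Stack: [1384]
STORE_FAST s → s=1384. Stack: []
LOAD_FAST_LOAD_FAST v,p → push 1380,23. Stack: [1380, 23]
BINARY_OP // → 1380 // 23 = 60. Stack: [60]
RETURN_VALUE → return 60.

60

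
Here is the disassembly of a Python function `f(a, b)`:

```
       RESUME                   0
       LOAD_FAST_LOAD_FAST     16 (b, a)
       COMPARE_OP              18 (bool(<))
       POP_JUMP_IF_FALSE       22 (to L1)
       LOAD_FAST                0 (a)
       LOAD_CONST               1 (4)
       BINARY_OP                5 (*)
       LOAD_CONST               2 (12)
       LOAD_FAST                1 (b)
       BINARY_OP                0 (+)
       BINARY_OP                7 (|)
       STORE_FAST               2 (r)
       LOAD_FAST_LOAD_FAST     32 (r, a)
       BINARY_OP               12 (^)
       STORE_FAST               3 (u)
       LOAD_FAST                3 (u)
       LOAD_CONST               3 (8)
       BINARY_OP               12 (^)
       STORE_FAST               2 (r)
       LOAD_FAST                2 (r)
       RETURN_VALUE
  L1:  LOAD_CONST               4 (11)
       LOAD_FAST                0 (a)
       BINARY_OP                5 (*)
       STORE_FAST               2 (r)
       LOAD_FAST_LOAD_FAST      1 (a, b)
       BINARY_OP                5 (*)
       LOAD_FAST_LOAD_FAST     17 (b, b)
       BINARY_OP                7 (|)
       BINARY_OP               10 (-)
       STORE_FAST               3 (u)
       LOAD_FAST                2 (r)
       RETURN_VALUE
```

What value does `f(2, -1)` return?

LOAD_FAST_LOAD_FAST b,a → push -1,2. Stack: [-1, 2]
COMPARE_OP bool(<) → -1 vs 2 = True. Stack: [True]
POP_JUMP_IF_FALSE → pop True; no jump. Stack: []
LOAD_FAST a → push 2. Stack: [2]
LOAD_CONST → push 4. Stack: [2, 4]
BINARY_OP * → 2 * 4 = 8. Stack: [8]
LOAD_CONST → push 12. Stack: [8, 12]
LOAD_FAST b → push -1. Stack: [8, 12, -1]
BINARY_OP + → 12 + -1 = 11. Stack: [8, 11]
BINARY_OP | → 8 | 11 = 11. Stack: [11]
STORE_FAST r → r=11. Stack: []
LOAD_FAST_LOAD_FAST r,a → push 11,2. Stack: [11, 2]
BINARY_OP ^ → 11 ^ 2 = 9. Stack: [9]
STORE_FAST u → u=9. Stack: []
LOAD_FAST u → push 9. Stack: [9]
LOAD_CONST → push 8. Stack: [9, 8]
BINARY_OP ^ → 9 ^ 8 = 1. Stack: [1]
STORE_FAST r → r=1. Stack: []
LOAD_FAST r → push 1. Stack: [1]
RETURN_VALUE → return 1.

1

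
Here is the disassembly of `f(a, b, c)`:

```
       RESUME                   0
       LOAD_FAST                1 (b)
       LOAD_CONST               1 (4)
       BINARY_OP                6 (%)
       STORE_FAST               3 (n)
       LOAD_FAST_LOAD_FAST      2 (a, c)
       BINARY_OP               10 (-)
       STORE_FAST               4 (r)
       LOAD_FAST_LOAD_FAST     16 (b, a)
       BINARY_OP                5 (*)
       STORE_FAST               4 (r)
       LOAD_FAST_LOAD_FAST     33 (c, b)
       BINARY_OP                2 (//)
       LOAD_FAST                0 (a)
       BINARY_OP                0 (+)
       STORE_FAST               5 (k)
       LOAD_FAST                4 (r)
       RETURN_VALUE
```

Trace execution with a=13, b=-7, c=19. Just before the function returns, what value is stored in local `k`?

LOAD_FAST b → push -7. Stack: [-7]
LOAD_CONST → push 4. Stack: [-7, 4]
BINARY_OP % → -7 % 4 = 1. Stack: [1]
STORE_FAST n → n=1. Stack: []
LOAD_FAST_LOAD_FAST a,c → push 13,19. Stack: [13, 19]
BINARY_OP - → 13 - 19 = -6. Stack: [-6]
STORE_FAST r → r=-6. Stack: []
LOAD_FAST_LOAD_FAST b,a → push -7,13. Stack: [-7, 13]
BINARY_OP * → -7 * 13 = -91. Stack: [-91]
STORE_FAST r → r=-91. Stack: []
LOAD_FAST_LOAD_FAST c,b → push 19,-7. Stack: [19, -7]
BINARY_OP // → 19 // -7 = -3. Stack: [-3]
LOAD_FAST a → push 13. Stack: [-3, 13]
BINARY_OP + → -3 + 13 = 10. Stack: [10]
STORE_FAST k → k=10. Stack: []
LOAD_FAST r → push -91. Stack: [-91]
RETURN_VALUE → return -91.

10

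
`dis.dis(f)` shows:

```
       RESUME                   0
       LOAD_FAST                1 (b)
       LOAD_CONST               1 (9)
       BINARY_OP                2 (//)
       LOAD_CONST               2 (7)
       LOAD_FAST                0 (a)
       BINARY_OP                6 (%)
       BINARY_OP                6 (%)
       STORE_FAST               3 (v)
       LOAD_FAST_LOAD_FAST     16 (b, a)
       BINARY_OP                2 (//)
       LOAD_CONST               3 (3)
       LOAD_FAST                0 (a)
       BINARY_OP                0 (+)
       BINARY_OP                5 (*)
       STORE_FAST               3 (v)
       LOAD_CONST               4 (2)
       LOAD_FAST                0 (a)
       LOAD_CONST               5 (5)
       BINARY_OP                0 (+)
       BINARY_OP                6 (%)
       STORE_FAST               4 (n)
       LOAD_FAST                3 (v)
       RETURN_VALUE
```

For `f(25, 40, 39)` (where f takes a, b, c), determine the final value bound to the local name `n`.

2

LOAD_FAST b → push 40. Stack: [40]
LOAD_CONST → push 9. Stack: [40, 9]
BINARY_OP // → 40 // 9 = 4. Stack: [4]
LOAD_CONST → push 7. Stack: [4, 7]
LOAD_FAST a → push 25. Stack: [4, 7, 25]
BINARY_OP % → 7 % 25 = 7. Stack: [4, 7]
BINARY_OP % → 4 % 7 = 4. Stack: [4]
STORE_FAST v → v=4. Stack: []
LOAD_FAST_LOAD_FAST b,a → push 40,25. Stack: [40, 25]
BINARY_OP // → 40 // 25 = 1. Stack: [1]
LOAD_CONST → push 3. Stack: [1, 3]
LOAD_FAST a → push 25. Stack: [1, 3, 25]
BINARY_OP + → 3 + 25 = 28. Stack: [1, 28]
BINARY_OP * → 1 * 28 = 28. Stack: [28]
STORE_FAST v → v=28. Stack: []
LOAD_CONST → push 2. Stack: [2]
LOAD_FAST a → push 25. Stack: [2, 25]
LOAD_CONST → push 5. Stack: [2, 25, 5]
BINARY_OP + → 25 + 5 = 30. Stack: [2, 30]
BINARY_OP % → 2 % 30 = 2. Stack: [2]
STORE_FAST n → n=2. Stack: []
LOAD_FAST v → push 28. Stack: [28]
RETURN_VALUE → return 28.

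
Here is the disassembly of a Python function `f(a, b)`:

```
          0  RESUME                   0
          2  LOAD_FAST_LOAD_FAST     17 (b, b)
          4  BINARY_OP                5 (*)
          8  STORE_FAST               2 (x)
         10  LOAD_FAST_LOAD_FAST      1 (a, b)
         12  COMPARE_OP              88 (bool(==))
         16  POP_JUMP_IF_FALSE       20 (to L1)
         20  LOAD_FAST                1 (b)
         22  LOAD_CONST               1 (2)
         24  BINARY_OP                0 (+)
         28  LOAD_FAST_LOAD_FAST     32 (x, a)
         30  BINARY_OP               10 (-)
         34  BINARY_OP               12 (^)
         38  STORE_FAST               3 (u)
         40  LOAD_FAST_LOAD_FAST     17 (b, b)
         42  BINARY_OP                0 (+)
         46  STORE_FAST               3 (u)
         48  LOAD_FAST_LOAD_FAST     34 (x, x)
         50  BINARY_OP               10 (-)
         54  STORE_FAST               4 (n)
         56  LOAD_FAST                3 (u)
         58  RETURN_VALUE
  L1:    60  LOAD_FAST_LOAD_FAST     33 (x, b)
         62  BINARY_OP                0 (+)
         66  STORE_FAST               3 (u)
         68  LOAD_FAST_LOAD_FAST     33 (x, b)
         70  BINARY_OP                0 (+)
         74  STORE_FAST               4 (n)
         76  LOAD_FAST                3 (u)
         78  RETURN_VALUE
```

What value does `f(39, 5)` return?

LOAD_FAST_LOAD_FAST b,b → push 5,5. Stack: [5, 5]
BINARY_OP * → 5 * 5 = 25. Stack: [25]
STORE_FAST x → x=25. Stack: []
LOAD_FAST_LOAD_FAST a,b → push 39,5. Stack: [39, 5]
COMPARE_OP bool(==) → 39 vs 5 = False. Stack: [False]
POP_JUMP_IF_FALSE → pop False; jump. Stack: []
LOAD_FAST_LOAD_FAST x,b → push 25,5. Stack: [25, 5]
BINARY_OP + → 25 + 5 = 30. Stack: [30]
STORE_FAST u → u=30. Stack: []
LOAD_FAST_LOAD_FAST x,b → push 25,5. Stack: [25, 5]
BINARY_OP + → 25 + 5 = 30. Stack: [30]
STORE_FAST n → n=30. Stack: []
LOAD_FAST u → push 30. Stack: [30]
RETURN_VALUE → return 30.

30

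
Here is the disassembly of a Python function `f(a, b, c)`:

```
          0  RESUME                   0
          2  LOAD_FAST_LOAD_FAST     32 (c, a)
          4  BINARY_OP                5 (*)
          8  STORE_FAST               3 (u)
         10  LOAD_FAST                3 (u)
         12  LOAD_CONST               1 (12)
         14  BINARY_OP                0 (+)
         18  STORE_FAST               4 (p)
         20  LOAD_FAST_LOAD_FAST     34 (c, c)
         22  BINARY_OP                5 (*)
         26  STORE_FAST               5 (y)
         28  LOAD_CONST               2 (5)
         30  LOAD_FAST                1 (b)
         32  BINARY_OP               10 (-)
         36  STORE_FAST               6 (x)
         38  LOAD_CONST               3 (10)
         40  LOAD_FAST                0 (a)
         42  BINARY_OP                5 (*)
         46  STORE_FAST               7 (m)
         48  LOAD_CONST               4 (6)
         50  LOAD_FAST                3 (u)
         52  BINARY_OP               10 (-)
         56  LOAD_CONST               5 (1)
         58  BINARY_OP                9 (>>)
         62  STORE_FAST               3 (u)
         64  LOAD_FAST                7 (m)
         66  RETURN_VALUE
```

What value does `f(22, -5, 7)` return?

LOAD_FAST_LOAD_FAST c,a → push 7,22. Stack: [7, 22]
BINARY_OP * → 7 * 22 = 154. Stack: [154]
STORE_FAST u → u=154. Stack: []
LOAD_FAST u → push 154. Stack: [154]
LOAD_CONST → push 12. Stack: [154, 12]
BINARY_OP + → 154 + 12 = 166. Stack: [166]
STORE_FAST p → p=166. Stack: []
LOAD_FAST_LOAD_FAST c,c → push 7,7. Stack: [7, 7]
BINARY_OP * → 7 * 7 = 49. Stack: [49]
STORE_FAST y → y=49. Stack: []
LOAD_CONST → push 5. Stack: [5]
LOAD_FAST b → push -5. Stack: [5, -5]
BINARY_OP - → 5 - -5 = 10. Stack: [10]
STORE_FAST x → x=10. Stack: []
LOAD_CONST → push 10. Stack: [10]
LOAD_FAST a → push 22. Stack: [10, 22]
BINARY_OP * → 10 * 22 = 220. Stack: [220]
STORE_FAST m → m=220. Stack: []
LOAD_CONST → push 6. Stack: [6]
LOAD_FAST u → push 154. Stack: [6, 154]
BINARY_OP - → 6 - 154 = -148. Stack: [-148]
LOAD_CONST → push 1. Stack: [-148, 1]
BINARY_OP >> → -148 >> 1 = -74. Stack: [-74]
STORE_FAST u → u=-74. Stack: []
LOAD_FAST m → push 220. Stack: [220]
RETURN_VALUE → return 220.

220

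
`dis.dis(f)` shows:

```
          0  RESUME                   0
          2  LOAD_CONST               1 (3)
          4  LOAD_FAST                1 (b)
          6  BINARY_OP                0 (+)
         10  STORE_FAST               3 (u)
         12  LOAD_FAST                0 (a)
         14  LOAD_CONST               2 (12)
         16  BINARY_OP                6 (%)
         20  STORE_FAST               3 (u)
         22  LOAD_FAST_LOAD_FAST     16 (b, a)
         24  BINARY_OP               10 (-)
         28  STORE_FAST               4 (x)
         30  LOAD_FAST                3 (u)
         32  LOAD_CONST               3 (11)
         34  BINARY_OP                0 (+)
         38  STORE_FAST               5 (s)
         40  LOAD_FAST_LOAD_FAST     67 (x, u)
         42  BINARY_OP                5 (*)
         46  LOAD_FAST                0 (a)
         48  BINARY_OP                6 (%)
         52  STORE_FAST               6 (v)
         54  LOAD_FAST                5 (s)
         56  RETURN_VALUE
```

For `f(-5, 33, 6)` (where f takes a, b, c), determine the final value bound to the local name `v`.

-4

LOAD_CONST → push 3. Stack: [3]
LOAD_FAST b → push 33. Stack: [3, 33]
BINARY_OP + → 3 + 33 = 36. Stack: [36]
STORE_FAST u → u=36. Stack: []
LOAD_FAST a → push -5. Stack: [-5]
LOAD_CONST → push 12. Stack: [-5, 12]
BINARY_OP % → -5 % 12 = 7. Stack: [7]
STORE_FAST u → u=7. Stack: []
LOAD_FAST_LOAD_FAST b,a → push 33,-5. Stack: [33, -5]
BINARY_OP - → 33 - -5 = 38. Stack: [38]
STORE_FAST x → x=38. Stack: []
LOAD_FAST u → push 7. Stack: [7]
LOAD_CONST → push 11. Stack: [7, 11]
BINARY_OP + → 7 + 11 = 18. Stack: [18]
STORE_FAST s → s=18. Stack: []
LOAD_FAST_LOAD_FAST x,u → push 38,7. Stack: [38, 7]
BINARY_OP * → 38 * 7 = 266. Stack: [266]
LOAD_FAST a → push -5. Stack: [266, -5]
BINARY_OP % → 266 % -5 = -4. Stack: [-4]
STORE_FAST v → v=-4. Stack: []
LOAD_FAST s → push 18. Stack: [18]
RETURN_VALUE → return 18.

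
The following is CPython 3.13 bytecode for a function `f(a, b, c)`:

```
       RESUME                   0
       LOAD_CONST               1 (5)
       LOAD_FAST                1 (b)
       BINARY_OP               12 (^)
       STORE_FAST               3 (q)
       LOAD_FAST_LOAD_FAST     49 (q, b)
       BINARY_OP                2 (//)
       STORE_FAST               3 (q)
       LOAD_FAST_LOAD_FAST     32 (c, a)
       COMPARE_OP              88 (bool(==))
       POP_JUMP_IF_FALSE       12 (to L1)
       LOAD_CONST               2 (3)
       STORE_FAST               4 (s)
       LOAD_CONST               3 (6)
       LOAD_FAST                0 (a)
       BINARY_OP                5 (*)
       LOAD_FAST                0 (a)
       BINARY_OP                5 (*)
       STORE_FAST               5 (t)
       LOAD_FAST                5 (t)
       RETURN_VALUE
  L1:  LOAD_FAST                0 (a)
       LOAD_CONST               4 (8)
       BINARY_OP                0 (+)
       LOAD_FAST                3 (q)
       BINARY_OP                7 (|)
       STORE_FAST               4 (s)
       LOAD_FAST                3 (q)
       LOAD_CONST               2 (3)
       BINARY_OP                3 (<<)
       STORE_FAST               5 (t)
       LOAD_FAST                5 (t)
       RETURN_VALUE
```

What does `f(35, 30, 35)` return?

LOAD_CONST → push 5. Stack: [5]
LOAD_FAST b → push 30. Stack: [5, 30]
BINARY_OP ^ → 5 ^ 30 = 27. Stack: [27]
STORE_FAST q → q=27. Stack: []
LOAD_FAST_LOAD_FAST q,b → push 27,30. Stack: [27, 30]
BINARY_OP // → 27 // 30 = 0. Stack: [0]
STORE_FAST q → q=0. Stack: []
LOAD_FAST_LOAD_FAST c,a → push 35,35. Stack: [35, 35]
COMPARE_OP bool(==) → 35 vs 35 = True. Stack: [True]
POP_JUMP_IF_FALSE → pop True; no jump. Stack: []
LOAD_CONST → push 3. Stack: [3]
STORE_FAST s → s=3. Stack: []
LOAD_CONST → push 6. Stack: [6]
LOAD_FAST a → push 35. Stack: [6, 35]
BINARY_OP * → 6 * 35 = 210. Stack: [210]
LOAD_FAST a → push 35. Stack: [210, 35]
BINARY_OP * → 210 * 35 = 7350. Stack: [7350]
STORE_FAST t → t=7350. Stack: []
LOAD_FAST t → push 7350. Stack: [7350]
RETURN_VALUE → return 7350.

7350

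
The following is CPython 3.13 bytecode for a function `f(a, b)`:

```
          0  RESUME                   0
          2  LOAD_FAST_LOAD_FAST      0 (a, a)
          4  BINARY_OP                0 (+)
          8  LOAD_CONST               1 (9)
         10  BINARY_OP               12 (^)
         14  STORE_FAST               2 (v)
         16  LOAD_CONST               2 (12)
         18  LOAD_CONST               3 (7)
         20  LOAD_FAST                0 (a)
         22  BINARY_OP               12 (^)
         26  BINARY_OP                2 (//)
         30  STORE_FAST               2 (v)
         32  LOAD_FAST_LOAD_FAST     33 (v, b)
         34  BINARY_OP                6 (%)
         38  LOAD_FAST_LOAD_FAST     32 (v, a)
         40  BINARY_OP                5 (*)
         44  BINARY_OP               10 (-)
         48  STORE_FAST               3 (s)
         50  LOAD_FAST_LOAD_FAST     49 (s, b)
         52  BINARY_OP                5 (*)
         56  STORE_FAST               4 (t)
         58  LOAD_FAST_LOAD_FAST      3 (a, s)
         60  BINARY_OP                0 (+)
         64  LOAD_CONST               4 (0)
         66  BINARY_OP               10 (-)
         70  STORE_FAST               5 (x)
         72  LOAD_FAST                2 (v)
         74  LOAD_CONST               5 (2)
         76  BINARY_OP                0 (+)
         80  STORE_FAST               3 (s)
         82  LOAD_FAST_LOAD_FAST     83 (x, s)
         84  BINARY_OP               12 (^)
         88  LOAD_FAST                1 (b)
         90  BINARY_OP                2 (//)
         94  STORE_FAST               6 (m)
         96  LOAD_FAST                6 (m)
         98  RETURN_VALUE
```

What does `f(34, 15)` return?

LOAD_FAST_LOAD_FAST a,a → push 34,34. Stack: [34, 34]
BINARY_OP + → 34 + 34 = 68. Stack: [68]
LOAD_CONST → push 9. Stack: [68, 9]
BINARY_OP ^ → 68 ^ 9 = 77. Stack: [77]
STORE_FAST v → v=77. Stack: []
LOAD_CONST → push 12. Stack: [12]
LOAD_CONST → push 7. Stack: [12, 7]
LOAD_FAST a → push 34. Stack: [12, 7, 34]
BINARY_OP ^ → 7 ^ 34 = 37. Stack: [12, 37]
BINARY_OP // → 12 // 37 = 0. Stack: [0]
STORE_FAST v → v=0. Stack: []
LOAD_FAST_LOAD_FAST v,b → push 0,15. Stack: [0, 15]
BINARY_OP % → 0 % 15 = 0. Stack: [0]
LOAD_FAST_LOAD_FAST v,a → push 0,34. Stack: [0, 0, 34]
BINARY_OP * → 0 * 34 = 0. Stack: [0, 0]
BINARY_OP - → 0 - 0 = 0. Stack: [0]
STORE_FAST s → s=0. Stack: []
LOAD_FAST_LOAD_FAST s,b → push 0,15. Stack: [0, 15]
BINARY_OP * → 0 * 15 = 0. Stack: [0]
STORE_FAST t → t=0. Stack: []
LOAD_FAST_LOAD_FAST a,s → push 34,0. Stack: [34, 0]
BINARY_OP + → 34 + 0 = 34. Stack: [34]
LOAD_CONST → push 0. Stack: [34, 0]
BINARY_OP - → 34 - 0 = 34. Stack: [34]
STORE_FAST x → x=34. Stack: []
LOAD_FAST v → push 0. Stack: [0]
LOAD_CONST → push 2. Stack: [0, 2]
BINARY_OP + → 0 + 2 = 2. Stack: [2]
STORE_FAST s → s=2. Stack: []
LOAD_FAST_LOAD_FAST x,s → push 34,2. Stack: [34, 2]
BINARY_OP ^ → 34 ^ 2 = 32. Stack: [32]
LOAD_FAST b → push 15. Stack: [32, 15]
BINARY_OP // → 32 // 15 = 2. Stack: [2]
STORE_FAST m → m=2. Stack: []
LOAD_FAST m → push 2. Stack: [2]
RETURN_VALUE → return 2.

2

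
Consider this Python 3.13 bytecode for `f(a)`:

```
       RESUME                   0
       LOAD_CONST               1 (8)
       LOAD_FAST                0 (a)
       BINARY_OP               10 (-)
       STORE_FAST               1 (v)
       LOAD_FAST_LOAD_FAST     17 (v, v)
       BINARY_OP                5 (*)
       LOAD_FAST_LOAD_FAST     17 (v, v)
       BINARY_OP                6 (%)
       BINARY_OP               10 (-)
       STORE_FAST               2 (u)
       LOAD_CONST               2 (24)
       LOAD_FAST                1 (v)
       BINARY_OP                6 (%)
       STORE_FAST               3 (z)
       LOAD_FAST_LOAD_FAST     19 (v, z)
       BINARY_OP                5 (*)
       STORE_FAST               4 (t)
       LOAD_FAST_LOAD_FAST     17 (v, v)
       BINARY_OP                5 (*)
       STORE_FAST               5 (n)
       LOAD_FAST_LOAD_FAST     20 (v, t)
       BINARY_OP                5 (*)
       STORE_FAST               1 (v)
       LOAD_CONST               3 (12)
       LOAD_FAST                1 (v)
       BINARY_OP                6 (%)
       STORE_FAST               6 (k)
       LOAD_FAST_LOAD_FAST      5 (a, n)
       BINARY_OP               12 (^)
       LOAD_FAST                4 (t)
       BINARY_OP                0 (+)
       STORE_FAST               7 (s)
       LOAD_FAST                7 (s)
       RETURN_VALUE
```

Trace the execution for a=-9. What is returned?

LOAD_CONST → push 8. Stack: [8]
LOAD_FAST a → push -9. Stack: [8, -9]
BINARY_OP - → 8 - -9 = 17. Stack: [17]
STORE_FAST v → v=17. Stack: []
LOAD_FAST_LOAD_FAST v,v → push 17,17. Stack: [17, 17]
BINARY_OP * → 17 * 17 = 289. Stack: [289]
LOAD_FAST_LOAD_FAST v,v → push 17,17. Stack: [289, 17, 17]
BINARY_OP % → 17 % 17 = 0. Stack: [289, 0]
BINARY_OP - → 289 - 0 = 289. Stack: [289]
STORE_FAST u → u=289. Stack: []
LOAD_CONST → push 24. Stack: [24]
LOAD_FAST v → push 17. Stack: [24, 17]
BINARY_OP % → 24 % 17 = 7. Stack: [7]
STORE_FAST z → z=7. Stack: []
LOAD_FAST_LOAD_FAST v,z → push 17,7. Stack: [17, 7]
BINARY_OP * → 17 * 7 = 119. Stack: [119]
STORE_FAST t → t=119. Stack: []
LOAD_FAST_LOAD_FAST v,v → push 17,17. Stack: [17, 17]
BINARY_OP * → 17 * 17 = 289. Stack: [289]
STORE_FAST n → n=289. Stack: []
LOAD_FAST_LOAD_FAST v,t → push 17,119. Stack: [17, 119]
BINARY_OP * → 17 * 119 = 2023. Stack: [2023]
STORE_FAST v → v=2023. Stack: []
LOAD_CONST → push 12. Stack: [12]
LOAD_FAST v → push 2023. Stack: [12, 2023]
BINARY_OP % → 12 % 2023 = 12. Stack: [12]
STORE_FAST k → k=12. Stack: []
LOAD_FAST_LOAD_FAST a,n → push -9,289. Stack: [-9, 289]
BINARY_OP ^ → -9 ^ 289 = -298. Stack: [-298]
LOAD_FAST t → push 119. Stack: [-298, 119]
BINARY_OP + → -298 + 119 = -179. Stack: [-179]
STORE_FAST s → s=-179. Stack: []
LOAD_FAST s → push -179. Stack: [-179]
RETURN_VALUE → return -179.

-179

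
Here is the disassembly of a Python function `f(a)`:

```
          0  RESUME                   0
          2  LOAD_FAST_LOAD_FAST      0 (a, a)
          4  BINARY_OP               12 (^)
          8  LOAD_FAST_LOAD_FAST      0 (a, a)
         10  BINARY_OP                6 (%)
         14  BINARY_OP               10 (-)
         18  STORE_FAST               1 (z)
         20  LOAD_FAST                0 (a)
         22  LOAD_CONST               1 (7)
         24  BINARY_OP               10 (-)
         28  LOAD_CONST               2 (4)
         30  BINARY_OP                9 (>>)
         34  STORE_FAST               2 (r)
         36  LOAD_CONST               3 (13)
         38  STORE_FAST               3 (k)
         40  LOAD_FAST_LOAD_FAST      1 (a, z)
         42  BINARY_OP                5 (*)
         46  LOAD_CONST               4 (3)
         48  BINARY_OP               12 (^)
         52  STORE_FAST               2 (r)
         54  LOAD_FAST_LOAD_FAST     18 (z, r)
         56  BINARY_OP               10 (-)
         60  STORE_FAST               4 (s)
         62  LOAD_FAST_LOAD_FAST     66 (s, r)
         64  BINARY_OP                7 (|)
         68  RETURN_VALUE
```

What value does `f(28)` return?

-1

LOAD_FAST_LOAD_FAST a,a → push 28,28. Stack: [28, 28]
BINARY_OP ^ → 28 ^ 28 = 0. Stack: [0]
LOAD_FAST_LOAD_FAST a,a → push 28,28. Stack: [0, 28, 28]
BINARY_OP % → 28 % 28 = 0. Stack: [0, 0]
BINARY_OP - → 0 - 0 = 0. Stack: [0]
STORE_FAST z → z=0. Stack: []
LOAD_FAST a → push 28. Stack: [28]
LOAD_CONST → push 7. Stack: [28, 7]
BINARY_OP - → 28 - 7 = 21. Stack: [21]
LOAD_CONST → push 4. Stack: [21, 4]
BINARY_OP >> → 21 >> 4 = 1. Stack: [1]
STORE_FAST r → r=1. Stack: []
LOAD_CONST → push 13. Stack: [13]
STORE_FAST k → k=13. Stack: []
LOAD_FAST_LOAD_FAST a,z → push 28,0. Stack: [28, 0]
BINARY_OP * → 28 * 0 = 0. Stack: [0]
LOAD_CONST → push 3. Stack: [0, 3]
BINARY_OP ^ → 0 ^ 3 = 3. Stack: [3]
STORE_FAST r → r=3. Stack: []
LOAD_FAST_LOAD_FAST z,r → push 0,3. Stack: [0, 3]
BINARY_OP - → 0 - 3 = -3. Stack: [-3]
STORE_FAST s → s=-3. Stack: []
LOAD_FAST_LOAD_FAST s,r → push -3,3. Stack: [-3, 3]
BINARY_OP | → -3 | 3 = -1. Stack: [-1]
RETURN_VALUE → return -1.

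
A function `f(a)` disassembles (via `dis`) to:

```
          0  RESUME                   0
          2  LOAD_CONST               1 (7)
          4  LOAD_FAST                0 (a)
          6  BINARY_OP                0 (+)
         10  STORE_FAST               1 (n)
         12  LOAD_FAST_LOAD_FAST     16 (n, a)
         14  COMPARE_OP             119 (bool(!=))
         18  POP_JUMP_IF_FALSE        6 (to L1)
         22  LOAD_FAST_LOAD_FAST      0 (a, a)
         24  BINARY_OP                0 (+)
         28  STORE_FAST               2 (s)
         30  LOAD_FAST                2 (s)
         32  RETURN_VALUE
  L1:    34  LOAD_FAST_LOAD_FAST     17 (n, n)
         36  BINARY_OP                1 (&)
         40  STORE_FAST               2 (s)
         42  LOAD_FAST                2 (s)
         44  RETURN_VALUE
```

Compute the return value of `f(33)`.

LOAD_CONST → push 7. Stack: [7]
LOAD_FAST a → push 33. Stack: [7, 33]
BINARY_OP + → 7 + 33 = 40. Stack: [40]
STORE_FAST n → n=40. Stack: []
LOAD_FAST_LOAD_FAST n,a → push 40,33. Stack: [40, 33]
COMPARE_OP bool(!=) → 40 vs 33 = True. Stack: [True]
POP_JUMP_IF_FALSE → pop True; no jump. Stack: []
LOAD_FAST_LOAD_FAST a,a → push 33,33. Stack: [33, 33]
BINARY_OP + → 33 + 33 = 66. Stack: [66]
STORE_FAST s → s=66. Stack: []
LOAD_FAST s → push 66. Stack: [66]
RETURN_VALUE → return 66.

66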